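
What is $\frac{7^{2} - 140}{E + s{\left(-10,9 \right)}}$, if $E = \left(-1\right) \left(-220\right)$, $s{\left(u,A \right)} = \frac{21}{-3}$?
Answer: $- \frac{91}{213} \approx -0.42723$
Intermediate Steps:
$s{\left(u,A \right)} = -7$ ($s{\left(u,A \right)} = 21 \left(- \frac{1}{3}\right) = -7$)
$E = 220$
$\frac{7^{2} - 140}{E + s{\left(-10,9 \right)}} = \frac{7^{2} - 140}{220 - 7} = \frac{49 - 140}{213} = \left(-91\right) \frac{1}{213} = - \frac{91}{213}$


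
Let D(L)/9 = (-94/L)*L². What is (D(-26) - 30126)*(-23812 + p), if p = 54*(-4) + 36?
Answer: 195054960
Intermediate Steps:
p = -180 (p = -216 + 36 = -180)
D(L) = -846*L (D(L) = 9*((-94/L)*L²) = 9*(-94*L) = -846*L)
(D(-26) - 30126)*(-23812 + p) = (-846*(-26) - 30126)*(-23812 - 180) = (21996 - 30126)*(-23992) = -8130*(-23992) = 195054960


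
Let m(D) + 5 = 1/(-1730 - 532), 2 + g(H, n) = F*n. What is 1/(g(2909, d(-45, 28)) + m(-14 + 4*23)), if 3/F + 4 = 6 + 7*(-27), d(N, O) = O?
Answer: -422994/3151153 ≈ -0.13423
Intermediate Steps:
F = -3/187 (F = 3/(-4 + (6 + 7*(-27))) = 3/(-4 + (6 - 189)) = 3/(-4 - 183) = 3/(-187) = 3*(-1/187) = -3/187 ≈ -0.016043)
g(H, n) = -2 - 3*n/187
m(D) = -11311/2262 (m(D) = -5 + 1/(-1730 - 532) = -5 + 1/(-2262) = -5 - 1/2262 = -11311/2262)
1/(g(2909, d(-45, 28)) + m(-14 + 4*23)) = 1/((-2 - 3/187*28) - 11311/2262) = 1/((-2 - 84/187) - 11311/2262) = 1/(-458/187 - 11311/2262) = 1/(-3151153/422994) = -422994/3151153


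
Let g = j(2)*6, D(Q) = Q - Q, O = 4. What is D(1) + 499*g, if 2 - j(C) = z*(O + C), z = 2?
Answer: -29940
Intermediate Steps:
j(C) = -6 - 2*C (j(C) = 2 - 2*(4 + C) = 2 - (8 + 2*C) = 2 + (-8 - 2*C) = -6 - 2*C)
D(Q) = 0
g = -60 (g = (-6 - 2*2)*6 = (-6 - 4)*6 = -10*6 = -60)
D(1) + 499*g = 0 + 499*(-60) = 0 - 29940 = -29940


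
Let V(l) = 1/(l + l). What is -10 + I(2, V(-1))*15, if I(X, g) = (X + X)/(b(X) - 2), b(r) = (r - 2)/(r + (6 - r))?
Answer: -40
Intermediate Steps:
b(r) = -⅓ + r/6 (b(r) = (-2 + r)/6 = (-2 + r)*(⅙) = -⅓ + r/6)
V(l) = 1/(2*l)
I(X, g) = 2*X/(-7/3 + X/6) (I(X, g) = (X + X)/((-⅓ + X/6) - 2) = (2*X)/(-7/3 + X/6) = 2*X/(-7/3 + X/6))
-10 + I(2, V(-1))*15 = -10 + (12*2/(-14 + 2))*15 = -10 + (12*2/(-12))*15 = -10 + (12*2*(-1/12))*15 = -10 - 2*15 = -10 - 30 = -40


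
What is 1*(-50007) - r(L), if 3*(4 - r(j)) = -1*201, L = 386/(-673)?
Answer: -50078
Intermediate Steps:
L = -386/673 (L = 386*(-1/673) = -386/673 ≈ -0.57355)
r(j) = 71 (r(j) = 4 - (-1)*201/3 = 4 - 1/3*(-201) = 4 + 67 = 71)
1*(-50007) - r(L) = 1*(-50007) - 1*71 = -50007 - 71 = -50078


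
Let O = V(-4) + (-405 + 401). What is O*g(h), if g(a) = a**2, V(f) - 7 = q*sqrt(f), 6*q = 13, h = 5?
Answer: 75 + 325*I/3 ≈ 75.0 + 108.33*I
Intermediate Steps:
q = 13/6 (q = (1/6)*13 = 13/6 ≈ 2.1667)
V(f) = 7 + 13*sqrt(f)/6
O = 3 + 13*I/3 (O = (7 + 13*sqrt(-4)/6) + (-405 + 401) = (7 + 13*(2*I)/6) - 4 = (7 + 13*I/3) - 4 = 3 + 13*I/3 ≈ 3.0 + 4.3333*I)
O*g(h) = (3 + 13*I/3)*5**2 = (3 + 13*I/3)*25 = 75 + 325*I/3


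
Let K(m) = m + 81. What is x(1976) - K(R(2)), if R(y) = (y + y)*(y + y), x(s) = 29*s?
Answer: 57207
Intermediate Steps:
R(y) = 4*y² (R(y) = (2*y)*(2*y) = 4*y²)
K(m) = 81 + m
x(1976) - K(R(2)) = 29*1976 - (81 + 4*2²) = 57304 - (81 + 4*4) = 57304 - (81 + 16) = 57304 - 1*97 = 57304 - 97 = 57207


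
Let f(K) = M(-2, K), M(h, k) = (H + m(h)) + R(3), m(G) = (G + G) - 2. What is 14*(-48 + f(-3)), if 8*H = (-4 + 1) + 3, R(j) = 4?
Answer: -700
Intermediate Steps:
m(G) = -2 + 2*G (m(G) = 2*G - 2 = -2 + 2*G)
H = 0 (H = ((-4 + 1) + 3)/8 = (-3 + 3)/8 = (⅛)*0 = 0)
M(h, k) = 2 + 2*h (M(h, k) = (0 + (-2 + 2*h)) + 4 = (-2 + 2*h) + 4 = 2 + 2*h)
f(K) = -2 (f(K) = 2 + 2*(-2) = 2 - 4 = -2)
14*(-48 + f(-3)) = 14*(-48 - 2) = 14*(-50) = -700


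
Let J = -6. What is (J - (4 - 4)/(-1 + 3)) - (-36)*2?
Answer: 66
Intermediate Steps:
(J - (4 - 4)/(-1 + 3)) - (-36)*2 = (-6 - (4 - 4)/(-1 + 3)) - (-36)*2 = (-6 - 0/2) - 9*(-8) = (-6 - 0/2) + 72 = (-6 - 1*0) + 72 = (-6 + 0) + 72 = -6 + 72 = 66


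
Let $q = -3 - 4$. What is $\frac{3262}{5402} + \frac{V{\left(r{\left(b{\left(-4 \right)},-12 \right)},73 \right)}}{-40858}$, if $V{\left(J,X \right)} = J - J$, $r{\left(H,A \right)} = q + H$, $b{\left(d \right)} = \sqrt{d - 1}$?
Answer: $\frac{1631}{2701} \approx 0.60385$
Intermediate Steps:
$q = -7$ ($q = -3 - 4 = -7$)
$b{\left(d \right)} = \sqrt{-1 + d}$
$r{\left(H,A \right)} = -7 + H$
$V{\left(J,X \right)} = 0$
$\frac{3262}{5402} + \frac{V{\left(r{\left(b{\left(-4 \right)},-12 \right)},73 \right)}}{-40858} = \frac{3262}{5402} + \frac{0}{-40858} = 3262 \cdot \frac{1}{5402} + 0 \left(- \frac{1}{40858}\right) = \frac{1631}{2701} + 0 = \frac{1631}{2701}$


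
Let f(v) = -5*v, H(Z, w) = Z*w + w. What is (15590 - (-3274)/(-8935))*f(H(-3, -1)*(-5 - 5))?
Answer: 2785867520/1787 ≈ 1.5590e+6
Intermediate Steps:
H(Z, w) = w + Z*w
(15590 - (-3274)/(-8935))*f(H(-3, -1)*(-5 - 5)) = (15590 - (-3274)/(-8935))*(-5*(-(1 - 3))*(-5 - 5)) = (15590 - (-3274)*(-1)/8935)*(-5*(-1*(-2))*(-10)) = (15590 - 1*3274/8935)*(-10*(-10)) = (15590 - 3274/8935)*(-5*(-20)) = (139293376/8935)*100 = 2785867520/1787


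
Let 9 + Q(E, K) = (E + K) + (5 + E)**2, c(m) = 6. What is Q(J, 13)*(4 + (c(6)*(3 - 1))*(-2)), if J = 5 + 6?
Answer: -5420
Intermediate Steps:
J = 11
Q(E, K) = -9 + E + K + (5 + E)**2 (Q(E, K) = -9 + ((E + K) + (5 + E)**2) = -9 + (E + K + (5 + E)**2) = -9 + E + K + (5 + E)**2)
Q(J, 13)*(4 + (c(6)*(3 - 1))*(-2)) = (-9 + 11 + 13 + (5 + 11)**2)*(4 + (6*(3 - 1))*(-2)) = (-9 + 11 + 13 + 16**2)*(4 + (6*2)*(-2)) = (-9 + 11 + 13 + 256)*(4 + 12*(-2)) = 271*(4 - 24) = 271*(-20) = -5420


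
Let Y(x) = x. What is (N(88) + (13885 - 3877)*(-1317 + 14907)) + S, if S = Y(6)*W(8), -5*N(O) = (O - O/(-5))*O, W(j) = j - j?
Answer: 3400171536/25 ≈ 1.3601e+8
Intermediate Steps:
W(j) = 0
N(O) = -6*O**2/25 (N(O) = -(O - O/(-5))*O/5 = -(O - O*(-1)/5)*O/5 = -(O - (-1)*O/5)*O/5 = -(O + O/5)*O/5 = -6*O/5*O/5 = -6*O**2/25)
S = 0 (S = 6*0 = 0)
(N(88) + (13885 - 3877)*(-1317 + 14907)) + S = (-6/25*88**2 + (13885 - 3877)*(-1317 + 14907)) + 0 = (-6/25*7744 + 10008*13590) + 0 = (-46464/25 + 136008720) + 0 = 3400171536/25 + 0 = 3400171536/25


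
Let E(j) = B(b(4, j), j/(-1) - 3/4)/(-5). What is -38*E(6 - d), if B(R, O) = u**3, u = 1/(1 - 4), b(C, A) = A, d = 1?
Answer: -38/135 ≈ -0.28148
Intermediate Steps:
u = -1/3 (u = 1/(-3) = -1/3 ≈ -0.33333)
B(R, O) = -1/27 (B(R, O) = (-1/3)**3 = -1/27)
E(j) = 1/135 (E(j) = -1/27/(-5) = -1/27*(-1/5) = 1/135)
-38*E(6 - d) = -38*1/135 = -38/135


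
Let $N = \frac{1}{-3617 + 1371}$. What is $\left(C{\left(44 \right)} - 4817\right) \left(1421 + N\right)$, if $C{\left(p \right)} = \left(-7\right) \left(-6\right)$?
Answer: $- \frac{15239722875}{2246} \approx -6.7853 \cdot 10^{6}$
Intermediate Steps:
$C{\left(p \right)} = 42$
$N = - \frac{1}{2246}$ ($N = \frac{1}{-2246} = - \frac{1}{2246} \approx -0.00044524$)
$\left(C{\left(44 \right)} - 4817\right) \left(1421 + N\right) = \left(42 - 4817\right) \left(1421 - \frac{1}{2246}\right) = \left(-4775\right) \frac{3191565}{2246} = - \frac{15239722875}{2246}$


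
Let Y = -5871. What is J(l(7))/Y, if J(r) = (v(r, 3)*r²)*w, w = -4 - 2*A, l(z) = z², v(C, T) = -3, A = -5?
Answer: 14406/1957 ≈ 7.3613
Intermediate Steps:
w = 6 (w = -4 - 2*(-5) = -4 + 10 = 6)
J(r) = -18*r² (J(r) = -3*r²*6 = -18*r²)
J(l(7))/Y = -18*(7²)²/(-5871) = -18*49²*(-1/5871) = -18*2401*(-1/5871) = -43218*(-1/5871) = 14406/1957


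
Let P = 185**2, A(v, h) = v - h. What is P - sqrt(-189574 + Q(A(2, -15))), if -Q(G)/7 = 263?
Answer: 34225 - I*sqrt(191415) ≈ 34225.0 - 437.51*I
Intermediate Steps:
P = 34225
Q(G) = -1841 (Q(G) = -7*263 = -1841)
P - sqrt(-189574 + Q(A(2, -15))) = 34225 - sqrt(-189574 - 1841) = 34225 - sqrt(-191415) = 34225 - I*sqrt(191415)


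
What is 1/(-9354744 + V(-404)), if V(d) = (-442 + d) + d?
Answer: -1/9355994 ≈ -1.0688e-7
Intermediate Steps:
V(d) = -442 + 2*d
1/(-9354744 + V(-404)) = 1/(-9354744 + (-442 + 2*(-404))) = 1/(-9354744 + (-442 - 808)) = 1/(-9354744 - 1250) = 1/(-9355994) = -1/9355994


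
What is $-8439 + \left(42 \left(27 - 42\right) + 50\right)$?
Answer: $-9019$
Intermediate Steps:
$-8439 + \left(42 \left(27 - 42\right) + 50\right) = -8439 + \left(42 \left(-15\right) + 50\right) = -8439 + \left(-630 + 50\right) = -8439 - 580 = -9019$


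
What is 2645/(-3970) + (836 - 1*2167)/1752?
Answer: -991811/695544 ≈ -1.4259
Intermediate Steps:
2645/(-3970) + (836 - 1*2167)/1752 = 2645*(-1/3970) + (836 - 2167)*(1/1752) = -529/794 - 1331*1/1752 = -529/794 - 1331/1752 = -991811/695544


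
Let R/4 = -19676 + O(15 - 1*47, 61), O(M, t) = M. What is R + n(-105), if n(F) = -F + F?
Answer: -78832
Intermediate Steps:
n(F) = 0
R = -78832 (R = 4*(-19676 + (15 - 1*47)) = 4*(-19676 + (15 - 47)) = 4*(-19676 - 32) = 4*(-19708) = -78832)
R + n(-105) = -78832 + 0 = -78832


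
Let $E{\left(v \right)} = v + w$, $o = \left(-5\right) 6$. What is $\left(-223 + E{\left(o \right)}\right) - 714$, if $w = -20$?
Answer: $-987$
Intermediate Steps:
$o = -30$
$E{\left(v \right)} = -20 + v$ ($E{\left(v \right)} = v - 20 = -20 + v$)
$\left(-223 + E{\left(o \right)}\right) - 714 = \left(-223 - 50\right) - 714 = -273 - 714 = -987$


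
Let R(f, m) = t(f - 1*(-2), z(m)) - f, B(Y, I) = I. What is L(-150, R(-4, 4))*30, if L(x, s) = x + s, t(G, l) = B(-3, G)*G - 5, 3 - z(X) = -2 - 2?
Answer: -4410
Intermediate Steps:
z(X) = 7 (z(X) = 3 - (-2 - 2) = 3 - 1*(-4) = 3 + 4 = 7)
t(G, l) = -5 + G² (t(G, l) = G*G - 5 = G² - 5 = -5 + G²)
R(f, m) = -5 + (2 + f)² - f (R(f, m) = (-5 + (f - 1*(-2))²) - f = (-5 + (f + 2)²) - f = (-5 + (2 + f)²) - f = -5 + (2 + f)² - f)
L(x, s) = s + x
L(-150, R(-4, 4))*30 = ((-5 + (2 - 4)² - 1*(-4)) - 150)*30 = ((-5 + (-2)² + 4) - 150)*30 = ((-5 + 4 + 4) - 150)*30 = (3 - 150)*30 = -147*30 = -4410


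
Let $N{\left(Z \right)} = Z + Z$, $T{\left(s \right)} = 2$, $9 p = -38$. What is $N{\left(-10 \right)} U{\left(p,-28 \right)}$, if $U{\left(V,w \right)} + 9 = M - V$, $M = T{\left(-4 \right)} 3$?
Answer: $- \frac{220}{9} \approx -24.444$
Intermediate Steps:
$p = - \frac{38}{9}$ ($p = \frac{1}{9} \left(-38\right) = - \frac{38}{9} \approx -4.2222$)
$M = 6$ ($M = 2 \cdot 3 = 6$)
$N{\left(Z \right)} = 2 Z$
$U{\left(V,w \right)} = -3 - V$ ($U{\left(V,w \right)} = -9 - \left(-6 + V\right) = -3 - V$)
$N{\left(-10 \right)} U{\left(p,-28 \right)} = 2 \left(-10\right) \left(-3 - - \frac{38}{9}\right) = - 20 \left(-3 + \frac{38}{9}\right) = \left(-20\right) \frac{11}{9} = - \frac{220}{9}$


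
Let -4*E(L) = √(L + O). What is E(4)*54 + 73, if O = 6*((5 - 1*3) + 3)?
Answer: 73 - 27*√34/2 ≈ -5.7178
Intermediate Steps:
O = 30 (O = 6*((5 - 3) + 3) = 6*(2 + 3) = 6*5 = 30)
E(L) = -√(30 + L)/4 (E(L) = -√(L + 30)/4 = -√(30 + L)/4)
E(4)*54 + 73 = -√(30 + 4)/4*54 + 73 = -√34/4*54 + 73 = -27*√34/2 + 73 = 73 - 27*√34/2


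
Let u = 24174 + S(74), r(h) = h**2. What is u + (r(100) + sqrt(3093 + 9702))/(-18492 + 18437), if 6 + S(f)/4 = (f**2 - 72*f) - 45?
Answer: 268182/11 - sqrt(12795)/55 ≈ 24378.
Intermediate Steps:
S(f) = -204 - 288*f + 4*f**2 (S(f) = -24 + 4*((f**2 - 72*f) - 45) = -24 + 4*(-45 + f**2 - 72*f) = -24 + (-180 - 288*f + 4*f**2) = -204 - 288*f + 4*f**2)
u = 24562 (u = 24174 + (-204 - 288*74 + 4*74**2) = 24174 + (-204 - 21312 + 4*5476) = 24174 + (-204 - 21312 + 21904) = 24174 + 388 = 24562)
u + (r(100) + sqrt(3093 + 9702))/(-18492 + 18437) = 24562 + (100**2 + sqrt(3093 + 9702))/(-18492 + 18437) = 24562 + (10000 + sqrt(12795))/(-55) = 24562 + (10000 + sqrt(12795))*(-1/55) = 24562 + (-2000/11 - sqrt(12795)/55) = 268182/11 - sqrt(12795)/55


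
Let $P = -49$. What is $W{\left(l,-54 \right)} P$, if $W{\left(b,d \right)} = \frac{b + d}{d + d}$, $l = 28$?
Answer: $- \frac{637}{54} \approx -11.796$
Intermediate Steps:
$W{\left(b,d \right)} = \frac{b + d}{2 d}$
$W{\left(l,-54 \right)} P = \frac{28 - 54}{2 \left(-54\right)} \left(-49\right) = \frac{1}{2} \left(- \frac{1}{54}\right) \left(-26\right) \left(-49\right) = \frac{13}{54} \left(-49\right) = - \frac{637}{54}$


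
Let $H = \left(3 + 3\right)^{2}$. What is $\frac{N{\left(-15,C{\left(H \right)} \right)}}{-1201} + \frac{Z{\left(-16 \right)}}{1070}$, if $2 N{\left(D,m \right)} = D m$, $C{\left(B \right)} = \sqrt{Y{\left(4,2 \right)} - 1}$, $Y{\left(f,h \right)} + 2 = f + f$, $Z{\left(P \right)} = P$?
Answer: $- \frac{8}{535} + \frac{15 \sqrt{5}}{2402} \approx -0.00098948$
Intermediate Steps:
$Y{\left(f,h \right)} = -2 + 2 f$ ($Y{\left(f,h \right)} = -2 + \left(f + f\right) = -2 + 2 f$)
$H = 36$ ($H = 6^{2} = 36$)
$C{\left(B \right)} = \sqrt{5}$ ($C{\left(B \right)} = \sqrt{\left(-2 + 2 \cdot 4\right) - 1} = \sqrt{\left(-2 + 8\right) - 1} = \sqrt{6 - 1} = \sqrt{5}$)
$N{\left(D,m \right)} = \frac{D m}{2}$
$\frac{N{\left(-15,C{\left(H \right)} \right)}}{-1201} + \frac{Z{\left(-16 \right)}}{1070} = \frac{\frac{1}{2} \left(-15\right) \sqrt{5}}{-1201} - \frac{16}{1070} = - \frac{15 \sqrt{5}}{2} \left(- \frac{1}{1201}\right) - \frac{8}{535} = \frac{15 \sqrt{5}}{2402} - \frac{8}{535} = - \frac{8}{535} + \frac{15 \sqrt{5}}{2402}$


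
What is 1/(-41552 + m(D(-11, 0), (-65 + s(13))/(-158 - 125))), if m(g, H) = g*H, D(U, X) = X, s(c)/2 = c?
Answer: -1/41552 ≈ -2.4066e-5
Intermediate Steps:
s(c) = 2*c
m(g, H) = H*g
1/(-41552 + m(D(-11, 0), (-65 + s(13))/(-158 - 125))) = 1/(-41552 + ((-65 + 2*13)/(-158 - 125))*0) = 1/(-41552 + ((-65 + 26)/(-283))*0) = 1/(-41552 - 39*(-1/283)*0) = 1/(-41552 + (39/283)*0) = 1/(-41552 + 0) = 1/(-41552) = -1/41552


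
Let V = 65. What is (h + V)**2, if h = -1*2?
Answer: 3969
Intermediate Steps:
h = -2
(h + V)**2 = (-2 + 65)**2 = 63**2 = 3969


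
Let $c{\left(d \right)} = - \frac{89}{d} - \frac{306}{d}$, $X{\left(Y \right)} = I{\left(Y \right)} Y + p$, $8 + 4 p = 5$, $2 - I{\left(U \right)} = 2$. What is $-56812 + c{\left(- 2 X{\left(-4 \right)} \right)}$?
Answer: $- \frac{171226}{3} \approx -57075.0$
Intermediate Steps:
$I{\left(U \right)} = 0$ ($I{\left(U \right)} = 2 - 2 = 0$)
$p = - \frac{3}{4}$ ($p = -2 + \frac{1}{4} \cdot 5 = -2 + \frac{5}{4} = - \frac{3}{4} \approx -0.75$)
$X{\left(Y \right)} = - \frac{3}{4}$ ($X{\left(Y \right)} = 0 Y - \frac{3}{4} = 0 - \frac{3}{4} = - \frac{3}{4}$)
$c{\left(d \right)} = - \frac{395}{d}$
$-56812 + c{\left(- 2 X{\left(-4 \right)} \right)} = -56812 - \frac{395}{\left(-2\right) \left(- \frac{3}{4}\right)} = -56812 - \frac{395}{\frac{3}{2}} = -56812 - \frac{790}{3} = - \frac{171226}{3}$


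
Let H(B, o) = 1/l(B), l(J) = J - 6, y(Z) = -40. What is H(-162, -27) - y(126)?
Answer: 6719/168 ≈ 39.994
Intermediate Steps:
l(J) = -6 + J
H(B, o) = 1/(-6 + B)
H(-162, -27) - y(126) = 1/(-6 - 162) - 1*(-40) = 1/(-168) + 40 = -1/168 + 40 = 6719/168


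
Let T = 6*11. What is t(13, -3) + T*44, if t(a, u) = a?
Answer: 2917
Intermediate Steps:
T = 66
t(13, -3) + T*44 = 13 + 66*44 = 13 + 2904 = 2917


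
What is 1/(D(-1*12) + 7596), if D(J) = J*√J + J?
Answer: 79/599154 + I*√3/2396616 ≈ 0.00013185 + 7.2271e-7*I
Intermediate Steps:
D(J) = J + J^(3/2) (D(J) = J^(3/2) + J = J + J^(3/2))
1/(D(-1*12) + 7596) = 1/((-1*12 + (-1*12)^(3/2)) + 7596) = 1/((-12 + (-12)^(3/2)) + 7596) = 1/((-12 - 24*I*√3) + 7596) = 1/(7584 - 24*I*√3)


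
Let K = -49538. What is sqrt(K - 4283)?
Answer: I*sqrt(53821) ≈ 231.99*I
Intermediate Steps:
sqrt(K - 4283) = sqrt(-49538 - 4283) = sqrt(-53821) = I*sqrt(53821)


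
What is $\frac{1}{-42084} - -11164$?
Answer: $\frac{469825775}{42084} \approx 11164.0$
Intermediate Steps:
$\frac{1}{-42084} - -11164 = - \frac{1}{42084} + 11164 = \frac{469825775}{42084}$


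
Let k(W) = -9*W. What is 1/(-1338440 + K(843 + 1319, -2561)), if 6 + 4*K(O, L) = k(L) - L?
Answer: -1/1332039 ≈ -7.5073e-7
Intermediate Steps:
K(O, L) = -3/2 - 5*L/2 (K(O, L) = -3/2 + (-9*L - L)/4 = -3/2 + (-10*L)/4 = -3/2 - 5*L/2)
1/(-1338440 + K(843 + 1319, -2561)) = 1/(-1338440 + (-3/2 - 5/2*(-2561))) = 1/(-1338440 + (-3/2 + 12805/2)) = 1/(-1338440 + 6401) = 1/(-1332039) = -1/1332039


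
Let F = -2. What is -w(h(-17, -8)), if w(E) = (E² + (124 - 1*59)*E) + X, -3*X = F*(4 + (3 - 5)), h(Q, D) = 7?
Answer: -1516/3 ≈ -505.33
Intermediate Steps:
X = 4/3 (X = -(-2)*(4 + (3 - 5))/3 = -(-2)*(4 - 2)/3 = -(-2)*2/3 = -⅓*(-4) = 4/3 ≈ 1.3333)
w(E) = 4/3 + E² + 65*E (w(E) = (E² + (124 - 1*59)*E) + 4/3 = (E² + (124 - 59)*E) + 4/3 = (E² + 65*E) + 4/3 = 4/3 + E² + 65*E)
-w(h(-17, -8)) = -(4/3 + 7² + 65*7) = -(4/3 + 49 + 455) = -1*1516/3 = -1516/3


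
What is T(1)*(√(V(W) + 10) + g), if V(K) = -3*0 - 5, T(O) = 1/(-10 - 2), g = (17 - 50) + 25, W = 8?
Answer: ⅔ - √5/12 ≈ 0.48033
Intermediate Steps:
g = -8 (g = -33 + 25 = -8)
T(O) = -1/12 (T(O) = 1/(-12) = -1/12)
V(K) = -5 (V(K) = 0 - 5 = -5)
T(1)*(√(V(W) + 10) + g) = -(√(-5 + 10) - 8)/12 = -(√5 - 8)/12 = -(-8 + √5)/12 = ⅔ - √5/12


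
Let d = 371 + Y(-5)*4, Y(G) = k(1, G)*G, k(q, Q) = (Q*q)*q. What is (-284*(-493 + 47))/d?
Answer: 126664/471 ≈ 268.93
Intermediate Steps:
k(q, Q) = Q*q²
Y(G) = G² (Y(G) = (G*1²)*G = (G*1)*G = G*G = G²)
d = 471 (d = 371 + (-5)²*4 = 371 + 25*4 = 371 + 100 = 471)
(-284*(-493 + 47))/d = -284*(-493 + 47)/471 = -284*(-446)*(1/471) = 126664*(1/471) = 126664/471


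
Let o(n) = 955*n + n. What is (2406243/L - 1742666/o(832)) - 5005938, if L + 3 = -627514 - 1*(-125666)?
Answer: -142729600186848737/28512019328 ≈ -5.0059e+6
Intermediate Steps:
o(n) = 956*n
L = -501851 (L = -3 + (-627514 - 1*(-125666)) = -3 + (-627514 + 125666) = -3 - 501848 = -501851)
(2406243/L - 1742666/o(832)) - 5005938 = (2406243/(-501851) - 1742666/(956*832)) - 5005938 = (2406243*(-1/501851) - 1742666/795392) - 5005938 = (-343749/71693 - 1742666*1/795392) - 5005938 = (-343749/71693 - 871333/397696) - 5005938 = -199176079073/28512019328 - 5005938 = -142729600186848737/28512019328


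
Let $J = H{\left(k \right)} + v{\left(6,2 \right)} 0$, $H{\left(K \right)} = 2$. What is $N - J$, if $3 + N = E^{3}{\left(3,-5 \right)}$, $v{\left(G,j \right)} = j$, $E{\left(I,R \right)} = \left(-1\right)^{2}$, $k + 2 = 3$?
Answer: $-4$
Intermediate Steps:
$k = 1$ ($k = -2 + 3 = 1$)
$E{\left(I,R \right)} = 1$
$J = 2$ ($J = 2 + 2 \cdot 0 = 2 + 0 = 2$)
$N = -2$ ($N = -3 + 1^{3} = -3 + 1 = -2$)
$N - J = -2 - 2 = -4$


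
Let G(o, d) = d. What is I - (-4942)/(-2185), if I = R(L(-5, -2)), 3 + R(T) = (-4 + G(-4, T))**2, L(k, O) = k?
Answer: 165488/2185 ≈ 75.738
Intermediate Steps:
R(T) = -3 + (-4 + T)**2
I = 78 (I = -3 + (-4 - 5)**2 = -3 + (-9)**2 = -3 + 81 = 78)
I - (-4942)/(-2185) = 78 - (-4942)/(-2185) = 78 - (-4942)*(-1)/2185 = 78 - 1*4942/2185 = 78 - 4942/2185 = 165488/2185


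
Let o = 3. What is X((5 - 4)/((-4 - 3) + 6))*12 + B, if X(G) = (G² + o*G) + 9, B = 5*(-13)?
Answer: 19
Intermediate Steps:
B = -65
X(G) = 9 + G² + 3*G (X(G) = (G² + 3*G) + 9 = 9 + G² + 3*G)
X((5 - 4)/((-4 - 3) + 6))*12 + B = (9 + ((5 - 4)/((-4 - 3) + 6))² + 3*((5 - 4)/((-4 - 3) + 6)))*12 - 65 = (9 + (1/(-7 + 6))² + 3*(1/(-7 + 6)))*12 - 65 = (9 + (1/(-1))² + 3*(1/(-1)))*12 - 65 = (9 + (1*(-1))² + 3*(1*(-1)))*12 - 65 = (9 + (-1)² + 3*(-1))*12 - 65 = (9 + 1 - 3)*12 - 65 = 7*12 - 65 = 84 - 65 = 19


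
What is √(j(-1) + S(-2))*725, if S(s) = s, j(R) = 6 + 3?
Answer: 725*√7 ≈ 1918.2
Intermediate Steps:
j(R) = 9
√(j(-1) + S(-2))*725 = √(9 - 2)*725 = √7*725 = 725*√7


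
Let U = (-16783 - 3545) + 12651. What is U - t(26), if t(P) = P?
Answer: -7703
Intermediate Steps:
U = -7677 (U = -20328 + 12651 = -7677)
U - t(26) = -7677 - 1*26 = -7677 - 26 = -7703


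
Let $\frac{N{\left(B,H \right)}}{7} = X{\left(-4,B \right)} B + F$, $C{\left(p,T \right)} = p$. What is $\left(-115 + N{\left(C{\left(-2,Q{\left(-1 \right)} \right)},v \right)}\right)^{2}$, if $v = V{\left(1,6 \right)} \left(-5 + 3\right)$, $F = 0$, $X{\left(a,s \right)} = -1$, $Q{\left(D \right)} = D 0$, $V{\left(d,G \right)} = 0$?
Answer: $10201$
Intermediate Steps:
$Q{\left(D \right)} = 0$
$v = 0$ ($v = 0 \left(-5 + 3\right) = 0 \left(-2\right) = 0$)
$N{\left(B,H \right)} = - 7 B$ ($N{\left(B,H \right)} = 7 \left(- B + 0\right) = 7 \left(- B\right) = - 7 B$)
$\left(-115 + N{\left(C{\left(-2,Q{\left(-1 \right)} \right)},v \right)}\right)^{2} = \left(-115 - -14\right)^{2} = \left(-115 + 14\right)^{2} = \left(-101\right)^{2} = 10201$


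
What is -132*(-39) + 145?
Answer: 5293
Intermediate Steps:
-132*(-39) + 145 = 5148 + 145 = 5293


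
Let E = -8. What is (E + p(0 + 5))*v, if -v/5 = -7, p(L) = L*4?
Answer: 420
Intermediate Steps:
p(L) = 4*L
v = 35 (v = -5*(-7) = 35)
(E + p(0 + 5))*v = (-8 + 4*(0 + 5))*35 = (-8 + 4*5)*35 = (-8 + 20)*35 = 12*35 = 420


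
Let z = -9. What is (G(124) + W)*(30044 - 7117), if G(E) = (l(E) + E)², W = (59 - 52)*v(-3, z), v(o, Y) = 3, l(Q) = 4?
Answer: 376117435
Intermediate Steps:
W = 21 (W = (59 - 52)*3 = 7*3 = 21)
G(E) = (4 + E)²
(G(124) + W)*(30044 - 7117) = ((4 + 124)² + 21)*(30044 - 7117) = (128² + 21)*22927 = (16384 + 21)*22927 = 16405*22927 = 376117435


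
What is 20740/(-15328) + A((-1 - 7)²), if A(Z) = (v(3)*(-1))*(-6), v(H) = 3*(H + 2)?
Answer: 339695/3832 ≈ 88.647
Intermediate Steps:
v(H) = 6 + 3*H (v(H) = 3*(2 + H) = 6 + 3*H)
A(Z) = 90 (A(Z) = ((6 + 3*3)*(-1))*(-6) = ((6 + 9)*(-1))*(-6) = (15*(-1))*(-6) = -15*(-6) = 90)
20740/(-15328) + A((-1 - 7)²) = 20740/(-15328) + 90 = 20740*(-1/15328) + 90 = -5185/3832 + 90 = 339695/3832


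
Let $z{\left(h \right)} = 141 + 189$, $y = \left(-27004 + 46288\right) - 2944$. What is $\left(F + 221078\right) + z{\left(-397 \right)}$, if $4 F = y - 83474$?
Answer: $\frac{409249}{2} \approx 2.0462 \cdot 10^{5}$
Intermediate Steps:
$y = 16340$ ($y = 19284 - 2944 = 16340$)
$z{\left(h \right)} = 330$
$F = - \frac{33567}{2}$ ($F = \frac{16340 - 83474}{4} = \frac{1}{4} \left(-67134\right) = - \frac{33567}{2} \approx -16784.0$)
$\left(F + 221078\right) + z{\left(-397 \right)} = \left(- \frac{33567}{2} + 221078\right) + 330 = \frac{408589}{2} + 330 = \frac{409249}{2}$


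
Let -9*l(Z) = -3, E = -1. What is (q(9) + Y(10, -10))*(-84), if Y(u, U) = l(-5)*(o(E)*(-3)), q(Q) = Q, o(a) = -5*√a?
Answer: -756 - 420*I ≈ -756.0 - 420.0*I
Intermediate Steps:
l(Z) = ⅓ (l(Z) = -⅑*(-3) = ⅓)
Y(u, U) = 5*I (Y(u, U) = (-5*I*(-3))/3 = (15*I)/3 = 5*I)
(q(9) + Y(10, -10))*(-84) = (9 + 5*I)*(-84) = -756 - 420*I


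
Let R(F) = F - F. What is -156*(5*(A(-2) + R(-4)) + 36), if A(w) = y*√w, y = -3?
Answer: -5616 + 2340*I*√2 ≈ -5616.0 + 3309.3*I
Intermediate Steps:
R(F) = 0
A(w) = -3*√w
-156*(5*(A(-2) + R(-4)) + 36) = -156*(5*(-3*I*√2 + 0) + 36) = -156*(5*(-3*I*√2) + 36) = -156*(-15*I*√2 + 36) = -156*(36 - 15*I*√2) = -5616 + 2340*I*√2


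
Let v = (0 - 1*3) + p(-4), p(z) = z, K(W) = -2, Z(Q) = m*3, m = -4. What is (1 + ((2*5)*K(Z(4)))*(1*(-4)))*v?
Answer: -567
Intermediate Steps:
Z(Q) = -12 (Z(Q) = -4*3 = -12)
v = -7 (v = (0 - 1*3) - 4 = (0 - 3) - 4 = -3 - 4 = -7)
(1 + ((2*5)*K(Z(4)))*(1*(-4)))*v = (1 + ((2*5)*(-2))*(1*(-4)))*(-7) = (1 + (10*(-2))*(-4))*(-7) = (1 - 20*(-4))*(-7) = (1 + 80)*(-7) = 81*(-7) = -567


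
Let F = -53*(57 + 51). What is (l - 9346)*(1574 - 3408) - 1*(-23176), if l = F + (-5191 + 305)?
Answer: 36622480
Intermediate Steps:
F = -5724 (F = -53*108 = -5724)
l = -10610 (l = -5724 + (-5191 + 305) = -5724 - 4886 = -10610)
(l - 9346)*(1574 - 3408) - 1*(-23176) = (-10610 - 9346)*(1574 - 3408) - 1*(-23176) = -19956*(-1834) + 23176 = 36599304 + 23176 = 36622480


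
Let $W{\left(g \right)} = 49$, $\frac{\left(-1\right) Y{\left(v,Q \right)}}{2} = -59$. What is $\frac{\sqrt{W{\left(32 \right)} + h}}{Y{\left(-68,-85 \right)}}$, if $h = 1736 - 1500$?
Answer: $\frac{\sqrt{285}}{118} \approx 0.14307$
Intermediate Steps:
$Y{\left(v,Q \right)} = 118$ ($Y{\left(v,Q \right)} = \left(-2\right) \left(-59\right) = 118$)
$h = 236$ ($h = 1736 - 1500 = 236$)
$\frac{\sqrt{W{\left(32 \right)} + h}}{Y{\left(-68,-85 \right)}} = \frac{\sqrt{49 + 236}}{118} = \sqrt{285} \cdot \frac{1}{118} = \frac{\sqrt{285}}{118}$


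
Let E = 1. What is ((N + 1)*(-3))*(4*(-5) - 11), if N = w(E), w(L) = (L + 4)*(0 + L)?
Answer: 558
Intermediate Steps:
w(L) = L*(4 + L) (w(L) = (4 + L)*L = L*(4 + L))
N = 5 (N = 1*(4 + 1) = 1*5 = 5)
((N + 1)*(-3))*(4*(-5) - 11) = ((5 + 1)*(-3))*(4*(-5) - 11) = (6*(-3))*(-20 - 11) = -18*(-31) = 558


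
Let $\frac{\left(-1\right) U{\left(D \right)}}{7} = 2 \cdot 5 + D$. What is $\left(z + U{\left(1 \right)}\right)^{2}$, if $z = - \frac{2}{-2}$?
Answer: $5776$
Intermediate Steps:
$z = 1$ ($z = \left(-2\right) \left(- \frac{1}{2}\right) = 1$)
$U{\left(D \right)} = -70 - 7 D$ ($U{\left(D \right)} = - 7 \left(2 \cdot 5 + D\right) = - 7 \left(10 + D\right) = -70 - 7 D$)
$\left(z + U{\left(1 \right)}\right)^{2} = \left(1 - 77\right)^{2} = \left(-76\right)^{2} = 5776$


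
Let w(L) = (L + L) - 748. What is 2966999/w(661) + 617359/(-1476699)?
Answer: 625858584605/121089318 ≈ 5168.6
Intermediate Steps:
w(L) = -748 + 2*L (w(L) = 2*L - 748 = -748 + 2*L)
2966999/w(661) + 617359/(-1476699) = 2966999/(-748 + 2*661) + 617359/(-1476699) = 2966999/(-748 + 1322) + 617359*(-1/1476699) = 2966999/574 - 617359/1476699 = 2966999*(1/574) - 617359/1476699 = 423857/82 - 617359/1476699 = 625858584605/121089318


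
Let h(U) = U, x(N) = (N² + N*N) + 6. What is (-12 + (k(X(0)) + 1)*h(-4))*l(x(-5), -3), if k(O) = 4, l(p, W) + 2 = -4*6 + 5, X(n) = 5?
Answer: 672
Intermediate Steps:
x(N) = 6 + 2*N² (x(N) = (N² + N²) + 6 = 2*N² + 6 = 6 + 2*N²)
l(p, W) = -21 (l(p, W) = -2 + (-4*6 + 5) = -2 + (-24 + 5) = -2 - 19 = -21)
(-12 + (k(X(0)) + 1)*h(-4))*l(x(-5), -3) = (-12 + (4 + 1)*(-4))*(-21) = (-12 + 5*(-4))*(-21) = (-12 - 20)*(-21) = -32*(-21) = 672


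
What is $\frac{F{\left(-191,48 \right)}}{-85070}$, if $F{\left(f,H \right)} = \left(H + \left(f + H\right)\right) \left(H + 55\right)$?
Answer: $\frac{1957}{17014} \approx 0.11502$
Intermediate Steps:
$F{\left(f,H \right)} = \left(55 + H\right) \left(f + 2 H\right)$ ($F{\left(f,H \right)} = \left(H + \left(H + f\right)\right) \left(55 + H\right) = \left(f + 2 H\right) \left(55 + H\right) = \left(55 + H\right) \left(f + 2 H\right)$)
$\frac{F{\left(-191,48 \right)}}{-85070} = \frac{2 \cdot 48^{2} + 55 \left(-191\right) + 110 \cdot 48 + 48 \left(-191\right)}{-85070} = \left(2 \cdot 2304 - 10505 + 5280 - 9168\right) \left(- \frac{1}{85070}\right) = \left(4608 - 10505 + 5280 - 9168\right) \left(- \frac{1}{85070}\right) = \left(-9785\right) \left(- \frac{1}{85070}\right) = \frac{1957}{17014}$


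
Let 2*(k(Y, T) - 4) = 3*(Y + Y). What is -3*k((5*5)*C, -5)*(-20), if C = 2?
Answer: 9240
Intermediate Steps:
k(Y, T) = 4 + 3*Y (k(Y, T) = 4 + (3*(Y + Y))/2 = 4 + (3*(2*Y))/2 = 4 + (6*Y)/2 = 4 + 3*Y)
-3*k((5*5)*C, -5)*(-20) = -3*(4 + 3*((5*5)*2))*(-20) = -3*(4 + 3*(25*2))*(-20) = -3*(4 + 3*50)*(-20) = -3*(4 + 150)*(-20) = -3*154*(-20) = -462*(-20) = 9240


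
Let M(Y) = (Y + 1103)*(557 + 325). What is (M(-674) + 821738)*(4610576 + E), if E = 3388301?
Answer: 9599580269732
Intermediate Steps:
M(Y) = 972846 + 882*Y (M(Y) = (1103 + Y)*882 = 972846 + 882*Y)
(M(-674) + 821738)*(4610576 + E) = ((972846 + 882*(-674)) + 821738)*(4610576 + 3388301) = ((972846 - 594468) + 821738)*7998877 = (378378 + 821738)*7998877 = 1200116*7998877 = 9599580269732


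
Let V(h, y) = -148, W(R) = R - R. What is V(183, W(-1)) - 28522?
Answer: -28670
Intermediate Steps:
W(R) = 0
V(183, W(-1)) - 28522 = -148 - 28522 = -28670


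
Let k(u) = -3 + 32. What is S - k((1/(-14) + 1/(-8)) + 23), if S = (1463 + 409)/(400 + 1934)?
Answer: -10969/389 ≈ -28.198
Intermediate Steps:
k(u) = 29
S = 312/389 (S = 1872/2334 = 1872*(1/2334) = 312/389 ≈ 0.80206)
S - k((1/(-14) + 1/(-8)) + 23) = 312/389 - 1*29 = 312/389 - 29 = -10969/389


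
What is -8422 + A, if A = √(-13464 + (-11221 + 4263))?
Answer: -8422 + I*√20422 ≈ -8422.0 + 142.91*I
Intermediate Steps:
A = I*√20422 (A = √(-13464 - 6958) = √(-20422) = I*√20422 ≈ 142.91*I)
-8422 + A = -8422 + I*√20422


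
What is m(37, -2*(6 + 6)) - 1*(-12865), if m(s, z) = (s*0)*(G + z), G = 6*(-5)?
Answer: 12865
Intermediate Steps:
G = -30
m(s, z) = 0 (m(s, z) = (s*0)*(-30 + z) = 0*(-30 + z) = 0)
m(37, -2*(6 + 6)) - 1*(-12865) = 0 - 1*(-12865) = 0 + 12865 = 12865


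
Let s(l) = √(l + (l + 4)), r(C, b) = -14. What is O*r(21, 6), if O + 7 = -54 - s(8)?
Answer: 854 + 28*√5 ≈ 916.61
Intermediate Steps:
s(l) = √(4 + 2*l) (s(l) = √(l + (4 + l)) = √(4 + 2*l))
O = -61 - 2*√5 (O = -7 + (-54 - √(4 + 2*8)) = -7 + (-54 - √(4 + 16)) = -7 + (-54 - √20) = -7 + (-54 - 2*√5) = -61 - 2*√5 ≈ -65.472)
O*r(21, 6) = (-61 - 2*√5)*(-14) = 854 + 28*√5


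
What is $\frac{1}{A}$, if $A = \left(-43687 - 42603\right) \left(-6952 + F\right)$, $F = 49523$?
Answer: $- \frac{1}{3673451590} \approx -2.7222 \cdot 10^{-10}$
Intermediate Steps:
$A = -3673451590$ ($A = \left(-43687 - 42603\right) \left(-6952 + 49523\right) = \left(-86290\right) 42571 = -3673451590$)
$\frac{1}{A} = \frac{1}{-3673451590} = - \frac{1}{3673451590}$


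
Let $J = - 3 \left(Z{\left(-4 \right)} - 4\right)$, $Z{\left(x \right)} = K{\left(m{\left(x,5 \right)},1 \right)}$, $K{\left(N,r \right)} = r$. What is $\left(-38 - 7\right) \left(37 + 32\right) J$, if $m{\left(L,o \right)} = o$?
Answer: $-27945$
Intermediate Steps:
$Z{\left(x \right)} = 1$
$J = 9$ ($J = - 3 \left(1 - 4\right) = \left(-3\right) \left(-3\right) = 9$)
$\left(-38 - 7\right) \left(37 + 32\right) J = \left(-38 - 7\right) \left(37 + 32\right) 9 = \left(-45\right) 69 \cdot 9 = \left(-3105\right) 9 = -27945$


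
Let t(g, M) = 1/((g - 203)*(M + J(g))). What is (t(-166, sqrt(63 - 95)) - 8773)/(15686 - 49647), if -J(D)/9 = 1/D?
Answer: 317203545155/1227920847073 - 110224*I*sqrt(2)/11051287623657 ≈ 0.25833 - 1.4105e-8*I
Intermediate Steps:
J(D) = -9/D
t(g, M) = 1/((-203 + g)*(M - 9/g)) (t(g, M) = 1/((g - 203)*(M - 9/g)) = 1/((-203 + g)*(M - 9/g)))
(t(-166, sqrt(63 - 95)) - 8773)/(15686 - 49647) = (-166/(1827 - 166*(-9 - 203*sqrt(63 - 95) + sqrt(63 - 95)*(-166))) - 8773)/(15686 - 49647) = (-166/(1827 - 166*(-9 - 812*I*sqrt(2) + sqrt(-32)*(-166))) - 8773)/(-33961) = (-166/(1827 - 166*(-9 - 812*I*sqrt(2) + (4*I*sqrt(2))*(-166))) - 8773)*(-1/33961) = (-166/(1827 - 166*(-9 - 812*I*sqrt(2) - 664*I*sqrt(2))) - 8773)*(-1/33961) = (-166/(1827 - 166*(-9 - 1476*I*sqrt(2))) - 8773)*(-1/33961) = (-166/(1827 + (1494 + 245016*I*sqrt(2))) - 8773)*(-1/33961) = (-166/(3321 + 245016*I*sqrt(2)) - 8773)*(-1/33961) = (-8773 - 166/(3321 + 245016*I*sqrt(2)))*(-1/33961) = 8773/33961 + 166/(33961*(3321 + 245016*I*sqrt(2)))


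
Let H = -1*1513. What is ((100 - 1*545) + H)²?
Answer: 3833764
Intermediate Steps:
H = -1513
((100 - 1*545) + H)² = ((100 - 1*545) - 1513)² = ((100 - 545) - 1513)² = (-445 - 1513)² = (-1958)² = 3833764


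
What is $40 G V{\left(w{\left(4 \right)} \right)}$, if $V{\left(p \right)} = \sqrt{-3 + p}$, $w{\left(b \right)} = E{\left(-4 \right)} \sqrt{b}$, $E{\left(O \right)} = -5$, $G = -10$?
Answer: $- 400 i \sqrt{13} \approx - 1442.2 i$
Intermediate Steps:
$w{\left(b \right)} = - 5 \sqrt{b}$
$40 G V{\left(w{\left(4 \right)} \right)} = 40 \left(-10\right) \sqrt{-3 - 5 \sqrt{4}} = - 400 \sqrt{-3 - 10} = - 400 \sqrt{-13} = - 400 i \sqrt{13}$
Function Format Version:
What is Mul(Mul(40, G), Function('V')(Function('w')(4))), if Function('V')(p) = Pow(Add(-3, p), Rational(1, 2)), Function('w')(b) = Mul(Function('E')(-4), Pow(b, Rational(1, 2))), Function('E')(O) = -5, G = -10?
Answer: Mul(-400, I, Pow(13, Rational(1, 2))) ≈ Mul(-1442.2, I)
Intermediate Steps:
Function('w')(b) = Mul(-5, Pow(b, Rational(1, 2)))
Mul(Mul(40, G), Function('V')(Function('w')(4))) = Mul(Mul(40, -10), Pow(Add(-3, Mul(-5, Pow(4, Rational(1, 2)))), Rational(1, 2))) = Mul(-400, Pow(Add(-3, Mul(-5, 2)), Rational(1, 2))) = Mul(-400, Pow(Add(-3, -10), Rational(1, 2))) = Mul(-400, Pow(-13, Rational(1, 2))) = Mul(-400, Mul(I, Pow(13, Rational(1, 2)))) = Mul(-400, I, Pow(13, Rational(1, 2)))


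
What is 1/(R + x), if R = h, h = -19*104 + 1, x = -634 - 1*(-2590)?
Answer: -1/19 ≈ -0.052632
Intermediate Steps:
x = 1956 (x = -634 + 2590 = 1956)
h = -1975 (h = -1976 + 1 = -1975)
R = -1975
1/(R + x) = 1/(-1975 + 1956) = 1/(-19) = -1/19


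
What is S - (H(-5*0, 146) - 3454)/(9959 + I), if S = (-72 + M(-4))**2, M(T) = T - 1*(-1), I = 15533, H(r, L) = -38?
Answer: 35848998/6373 ≈ 5625.1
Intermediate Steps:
M(T) = 1 + T (M(T) = T + 1 = 1 + T)
S = 5625 (S = (-72 + (1 - 4))**2 = (-72 - 3)**2 = (-75)**2 = 5625)
S - (H(-5*0, 146) - 3454)/(9959 + I) = 5625 - (-38 - 3454)/(9959 + 15533) = 5625 - (-3492)/25492 = 5625 - 1*(-873/6373) = 5625 + 873/6373 = 35848998/6373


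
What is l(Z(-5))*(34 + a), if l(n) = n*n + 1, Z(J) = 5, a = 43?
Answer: 2002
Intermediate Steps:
l(n) = 1 + n² (l(n) = n² + 1 = 1 + n²)
l(Z(-5))*(34 + a) = (1 + 5²)*(34 + 43) = (1 + 25)*77 = 26*77 = 2002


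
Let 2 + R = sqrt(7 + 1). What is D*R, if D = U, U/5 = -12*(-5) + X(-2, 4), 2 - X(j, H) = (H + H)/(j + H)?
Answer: -580 + 580*sqrt(2) ≈ 240.24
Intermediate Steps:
X(j, H) = 2 - 2*H/(H + j) (X(j, H) = 2 - (H + H)/(j + H) = 2 - 2*H/(H + j))
R = -2 + 2*sqrt(2) (R = -2 + sqrt(7 + 1) = -2 + sqrt(8) = -2 + 2*sqrt(2) ≈ 0.82843)
U = 290 (U = 5*(-12*(-5) + 2*(-2)/(4 - 2)) = 5*(60 + 2*(-2)/2) = 5*(60 + 2*(-2)*(1/2)) = 5*(60 - 2) = 5*58 = 290)
D = 290
D*R = 290*(-2 + 2*sqrt(2)) = -580 + 580*sqrt(2)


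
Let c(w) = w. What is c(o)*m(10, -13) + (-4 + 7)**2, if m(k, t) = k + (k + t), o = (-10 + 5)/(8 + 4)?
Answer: 73/12 ≈ 6.0833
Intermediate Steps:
o = -5/12 ≈ -0.41667
m(k, t) = t + 2*k
c(o)*m(10, -13) + (-4 + 7)**2 = -5*(-13 + 2*10)/12 + (-4 + 7)**2 = -5*(-13 + 20)/12 + 3**2 = -5/12*7 + 9 = -35/12 + 9 = 73/12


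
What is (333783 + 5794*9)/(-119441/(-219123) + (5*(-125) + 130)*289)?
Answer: -84565920267/31346521324 ≈ -2.6978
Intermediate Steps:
(333783 + 5794*9)/(-119441/(-219123) + (5*(-125) + 130)*289) = (333783 + 52146)/(-119441*(-1/219123) + (-625 + 130)*289) = 385929/(119441/219123 - 495*289) = 385929/(119441/219123 - 143055) = 385929/(-31346521324/219123) = 385929*(-219123/31346521324) = -84565920267/31346521324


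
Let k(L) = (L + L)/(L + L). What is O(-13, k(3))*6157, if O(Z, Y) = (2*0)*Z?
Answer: 0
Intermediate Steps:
k(L) = 1 (k(L) = (2*L)/((2*L)) = (2*L)*(1/(2*L)) = 1)
O(Z, Y) = 0 (O(Z, Y) = 0*Z = 0)
O(-13, k(3))*6157 = 0*6157 = 0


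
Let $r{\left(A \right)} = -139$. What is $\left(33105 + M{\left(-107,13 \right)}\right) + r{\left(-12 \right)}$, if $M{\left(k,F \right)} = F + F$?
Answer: $32992$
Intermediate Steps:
$M{\left(k,F \right)} = 2 F$
$\left(33105 + M{\left(-107,13 \right)}\right) + r{\left(-12 \right)} = \left(33105 + 2 \cdot 13\right) - 139 = \left(33105 + 26\right) - 139 = 33131 - 139 = 32992$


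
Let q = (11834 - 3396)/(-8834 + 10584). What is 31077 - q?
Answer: 27188156/875 ≈ 31072.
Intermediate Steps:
q = 4219/875 (q = 8438/1750 = 8438*(1/1750) = 4219/875 ≈ 4.8217)
31077 - q = 31077 - 1*4219/875 = 31077 - 4219/875 = 27188156/875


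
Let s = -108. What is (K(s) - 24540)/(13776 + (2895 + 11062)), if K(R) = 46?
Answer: -24494/27733 ≈ -0.88321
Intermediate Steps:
(K(s) - 24540)/(13776 + (2895 + 11062)) = (46 - 24540)/(13776 + (2895 + 11062)) = -24494/(13776 + 13957) = -24494/27733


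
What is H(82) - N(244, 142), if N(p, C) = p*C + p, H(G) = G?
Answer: -34810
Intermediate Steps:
N(p, C) = p + C*p (N(p, C) = C*p + p = p + C*p)
H(82) - N(244, 142) = 82 - 244*(1 + 142) = 82 - 244*143 = 82 - 1*34892 = 82 - 34892 = -34810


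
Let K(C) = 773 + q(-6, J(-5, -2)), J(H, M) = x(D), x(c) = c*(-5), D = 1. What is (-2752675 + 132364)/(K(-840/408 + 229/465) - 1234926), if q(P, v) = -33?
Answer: 2620311/1234186 ≈ 2.1231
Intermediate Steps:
x(c) = -5*c
J(H, M) = -5 (J(H, M) = -5*1 = -5)
K(C) = 740 (K(C) = 773 - 33 = 740)
(-2752675 + 132364)/(K(-840/408 + 229/465) - 1234926) = (-2752675 + 132364)/(740 - 1234926) = -2620311/(-1234186) = -2620311*(-1/1234186) = 2620311/1234186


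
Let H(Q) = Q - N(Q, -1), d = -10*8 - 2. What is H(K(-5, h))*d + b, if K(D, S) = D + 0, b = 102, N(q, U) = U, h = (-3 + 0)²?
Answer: 430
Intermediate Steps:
h = 9 (h = (-3)² = 9)
d = -82 (d = -80 - 2 = -82)
K(D, S) = D
H(Q) = 1 + Q (H(Q) = Q - 1*(-1) = Q + 1 = 1 + Q)
H(K(-5, h))*d + b = (1 - 5)*(-82) + 102 = -4*(-82) + 102 = 328 + 102 = 430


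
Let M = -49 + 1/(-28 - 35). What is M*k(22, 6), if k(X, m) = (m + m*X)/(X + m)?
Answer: -35512/147 ≈ -241.58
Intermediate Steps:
k(X, m) = (m + X*m)/(X + m)
M = -3088/63 (M = -49 + 1/(-63) = -49 - 1/63 = -3088/63 ≈ -49.016)
M*k(22, 6) = -6176*(1 + 22)/(21*(22 + 6)) = -6176*23/(21*28) = -3088/63*69/14 = -35512/147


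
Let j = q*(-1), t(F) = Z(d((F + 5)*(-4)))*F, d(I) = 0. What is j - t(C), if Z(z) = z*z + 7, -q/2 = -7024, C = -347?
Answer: -11619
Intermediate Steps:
q = 14048 (q = -2*(-7024) = 14048)
Z(z) = 7 + z² (Z(z) = z² + 7 = 7 + z²)
t(F) = 7*F (t(F) = (7 + 0²)*F = (7 + 0)*F = 7*F)
j = -14048 (j = 14048*(-1) = -14048)
j - t(C) = -14048 - 7*(-347) = -14048 - 1*(-2429) = -14048 + 2429 = -11619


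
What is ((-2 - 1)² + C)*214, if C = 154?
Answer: 34882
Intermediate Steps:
((-2 - 1)² + C)*214 = ((-2 - 1)² + 154)*214 = ((-3)² + 154)*214 = (9 + 154)*214 = 163*214 = 34882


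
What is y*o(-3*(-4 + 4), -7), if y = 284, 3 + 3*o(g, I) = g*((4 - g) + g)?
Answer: -284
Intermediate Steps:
o(g, I) = -1 + 4*g/3 (o(g, I) = -1 + (g*((4 - g) + g))/3 = -1 + (g*4)/3 = -1 + (4*g)/3 = -1 + 4*g/3)
y*o(-3*(-4 + 4), -7) = 284*(-1 + 4*(-3*(-4 + 4))/3) = 284*(-1 + 4*(-3*0)/3) = 284*(-1 + (4/3)*0) = 284*(-1 + 0) = 284*(-1) = -284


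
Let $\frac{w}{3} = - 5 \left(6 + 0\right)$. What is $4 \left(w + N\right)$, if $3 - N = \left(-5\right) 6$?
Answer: $-228$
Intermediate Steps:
$w = -90$ ($w = 3 \left(- 5 \left(6 + 0\right)\right) = 3 \left(\left(-5\right) 6\right) = 3 \left(-30\right) = -90$)
$N = 33$ ($N = 3 - \left(-5\right) 6 = 3 - -30 = 3 + 30 = 33$)
$4 \left(w + N\right) = 4 \left(-90 + 33\right) = 4 \left(-57\right) = -228$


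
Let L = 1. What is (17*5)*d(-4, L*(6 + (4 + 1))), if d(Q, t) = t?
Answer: 935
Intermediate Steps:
(17*5)*d(-4, L*(6 + (4 + 1))) = (17*5)*(1*(6 + (4 + 1))) = 85*(1*(6 + 5)) = 85*(1*11) = 85*11 = 935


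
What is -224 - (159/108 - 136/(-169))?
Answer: -1376669/6084 ≈ -226.28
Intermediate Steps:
-224 - (159/108 - 136/(-169)) = -224 - (159*(1/108) - 136*(-1/169)) = -224 - (53/36 + 136/169) = -224 - 1*13853/6084 = -224 - 13853/6084 = -1376669/6084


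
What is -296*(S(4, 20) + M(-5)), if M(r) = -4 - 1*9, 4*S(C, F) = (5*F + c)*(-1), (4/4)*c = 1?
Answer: 11322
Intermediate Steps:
c = 1
S(C, F) = -1/4 - 5*F/4 (S(C, F) = ((5*F + 1)*(-1))/4 = ((1 + 5*F)*(-1))/4 = (-1 - 5*F)/4 = -1/4 - 5*F/4)
M(r) = -13 (M(r) = -4 - 9 = -13)
-296*(S(4, 20) + M(-5)) = -296*((-1/4 - 5/4*20) - 13) = -296*((-1/4 - 25) - 13) = -296*(-101/4 - 13) = -296*(-153/4) = 11322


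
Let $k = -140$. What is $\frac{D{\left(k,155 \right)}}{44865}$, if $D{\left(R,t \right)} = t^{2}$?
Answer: $\frac{4805}{8973} \approx 0.5355$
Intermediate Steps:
$\frac{D{\left(k,155 \right)}}{44865} = \frac{155^{2}}{44865} = 24025 \cdot \frac{1}{44865} = \frac{4805}{8973}$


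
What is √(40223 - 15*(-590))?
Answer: √49073 ≈ 221.52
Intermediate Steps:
√(40223 - 15*(-590)) = √(40223 + 8850) = √49073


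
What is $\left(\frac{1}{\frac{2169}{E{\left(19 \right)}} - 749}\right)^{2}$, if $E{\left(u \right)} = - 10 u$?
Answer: $\frac{36100}{20874181441} \approx 1.7294 \cdot 10^{-6}$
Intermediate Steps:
$\left(\frac{1}{\frac{2169}{E{\left(19 \right)}} - 749}\right)^{2} = \left(\frac{1}{\frac{2169}{\left(-10\right) 19} - 749}\right)^{2} = \left(\frac{1}{\frac{2169}{-190} - 749}\right)^{2} = \left(\frac{1}{2169 \left(- \frac{1}{190}\right) - 749}\right)^{2} = \left(\frac{1}{- \frac{2169}{190} - 749}\right)^{2} = \left(\frac{1}{- \frac{144479}{190}}\right)^{2} = \left(- \frac{190}{144479}\right)^{2} = \frac{36100}{20874181441}$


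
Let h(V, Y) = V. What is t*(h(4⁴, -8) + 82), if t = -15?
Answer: -5070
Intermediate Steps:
t*(h(4⁴, -8) + 82) = -15*(4⁴ + 82) = -15*(256 + 82) = -15*338 = -5070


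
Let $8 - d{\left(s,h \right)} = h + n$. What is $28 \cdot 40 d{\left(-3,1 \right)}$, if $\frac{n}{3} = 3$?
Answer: $-2240$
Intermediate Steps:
$n = 9$ ($n = 3 \cdot 3 = 9$)
$d{\left(s,h \right)} = -1 - h$ ($d{\left(s,h \right)} = 8 - \left(h + 9\right) = 8 - \left(9 + h\right) = -1 - h$)
$28 \cdot 40 d{\left(-3,1 \right)} = 28 \cdot 40 \left(-1 - 1\right) = 1120 \left(-1 - 1\right) = 1120 \left(-2\right) = -2240$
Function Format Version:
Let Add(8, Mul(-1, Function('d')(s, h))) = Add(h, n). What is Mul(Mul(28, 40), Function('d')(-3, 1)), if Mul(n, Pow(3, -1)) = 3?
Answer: -2240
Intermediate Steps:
n = 9 (n = Mul(3, 3) = 9)
Function('d')(s, h) = Add(-1, Mul(-1, h)) (Function('d')(s, h) = Add(8, Mul(-1, Add(h, 9))) = Add(8, Mul(-1, Add(9, h))) = Add(8, Add(-9, Mul(-1, h))) = Add(-1, Mul(-1, h)))
Mul(Mul(28, 40), Function('d')(-3, 1)) = Mul(Mul(28, 40), Add(-1, Mul(-1, 1))) = Mul(1120, Add(-1, -1)) = Mul(1120, -2) = -2240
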